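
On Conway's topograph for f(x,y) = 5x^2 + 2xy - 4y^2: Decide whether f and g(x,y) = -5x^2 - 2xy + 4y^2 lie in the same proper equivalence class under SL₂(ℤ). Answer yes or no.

D₁ = 84, D₂ = 84
river cycle of f (length 6): (-4, 6, 3), (3, 6, -4), (-4, 2, 5), (5, 8, -1), (-1, 8, 5), (5, 2, -4)
river cycle of g (length 6): (4, 2, -5), (-5, 8, 1), (1, 8, -5), (-5, 2, 4), (4, 6, -3), (-3, 6, 4)
cycles differ ⇒ inequivalent

no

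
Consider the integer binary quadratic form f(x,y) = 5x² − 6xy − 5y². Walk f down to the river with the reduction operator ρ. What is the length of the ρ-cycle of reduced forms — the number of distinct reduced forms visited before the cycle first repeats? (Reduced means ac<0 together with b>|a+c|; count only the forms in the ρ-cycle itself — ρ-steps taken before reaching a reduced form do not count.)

D = 136, ⌊√D⌋ = 11
descent: ρ → (-5,6,5)  [lands on river]
river: ρ → (5,4,-6)
river: ρ → (-6,8,3)
river: ρ → (3,10,-3)
river: ρ → (-3,8,6)
river: ρ → (6,4,-5)
ρ-cycle length = 6 (tail of 1 descent step not counted)

6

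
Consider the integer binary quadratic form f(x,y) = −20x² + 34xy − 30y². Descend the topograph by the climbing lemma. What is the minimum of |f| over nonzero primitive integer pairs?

translate: b→6 (≡-34 mod 40), so (20,-34,30)→(20,6,16)
flip: (20,6,16)→(16,-6,20)
reduced (well bottom): (16,-6,20) with a≤c, −a<b≤a
well minimum |f| = |-16| = 16 (negative-definite)

16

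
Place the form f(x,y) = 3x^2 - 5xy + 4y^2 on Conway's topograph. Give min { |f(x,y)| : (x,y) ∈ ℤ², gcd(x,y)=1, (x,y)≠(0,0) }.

translate: b→1 (≡-5 mod 6), so (3,-5,4)→(3,1,2)
flip: (3,1,2)→(2,-1,3)
reduced (well bottom): (2,-1,3) with a≤c, −a<b≤a
well minimum = a = 2

2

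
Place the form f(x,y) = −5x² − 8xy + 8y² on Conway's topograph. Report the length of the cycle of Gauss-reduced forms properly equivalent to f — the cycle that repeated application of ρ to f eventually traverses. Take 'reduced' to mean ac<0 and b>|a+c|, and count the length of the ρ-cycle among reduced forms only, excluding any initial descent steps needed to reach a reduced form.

D = 224, ⌊√D⌋ = 14
descent: ρ → (8,8,-5)  [lands on river]
river: ρ → (-5,12,4)
river: ρ → (4,12,-5)
river: ρ → (-5,8,8)
ρ-cycle length = 4 (tail of 1 descent step not counted)

4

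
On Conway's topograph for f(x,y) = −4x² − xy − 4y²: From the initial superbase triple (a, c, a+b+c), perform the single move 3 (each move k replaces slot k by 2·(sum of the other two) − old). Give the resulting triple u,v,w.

start (-4,-4,-9) = (f(1,0),f(0,1),f(1,1))
replace slot 3: 2·((-4)+(-4)) − (-9) = -7 → (-4,-4,-7)

-4,-4,-7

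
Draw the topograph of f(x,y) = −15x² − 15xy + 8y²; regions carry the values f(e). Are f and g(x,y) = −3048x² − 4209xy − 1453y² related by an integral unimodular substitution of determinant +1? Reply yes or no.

D₁ = 705, D₂ = 705
river cycle of f (length 14): (8, 15, -15), (-15, 15, 8), (8, 17, -13), (-13, 9, 12), (12, 15, -10), (-10, 25, 2), (2, 23, -22), (-22, 21, 3), (3, 21, -22), (-22, 23, 2), … (4 more)
river cycle of g (length 14): (-15, 15, 8), (8, 17, -13), (-13, 9, 12), (12, 15, -10), (-10, 25, 2), (2, 23, -22), (-22, 21, 3), (3, 21, -22), (-22, 23, 2), (2, 25, -10), … (4 more)
cycles coincide ⇒ equivalent

yes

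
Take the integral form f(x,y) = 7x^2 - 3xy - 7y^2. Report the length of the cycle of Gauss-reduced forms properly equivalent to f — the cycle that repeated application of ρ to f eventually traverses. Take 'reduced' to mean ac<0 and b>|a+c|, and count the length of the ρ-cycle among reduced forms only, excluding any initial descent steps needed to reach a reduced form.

D = 205, ⌊√D⌋ = 14
descent: ρ → (-7,3,7)  [lands on river]
river: ρ → (7,11,-3)
river: ρ → (-3,13,3)
river: ρ → (3,11,-7)
ρ-cycle length = 4 (tail of 1 descent step not counted)

4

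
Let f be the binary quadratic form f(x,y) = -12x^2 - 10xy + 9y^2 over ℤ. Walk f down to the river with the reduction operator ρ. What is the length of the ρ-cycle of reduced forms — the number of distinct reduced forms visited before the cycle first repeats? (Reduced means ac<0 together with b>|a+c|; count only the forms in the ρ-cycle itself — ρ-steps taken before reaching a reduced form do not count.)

D = 532, ⌊√D⌋ = 23
descent: ρ → (9,10,-12)  [lands on river]
river: ρ → (-12,14,7)
river: ρ → (7,14,-12)
river: ρ → (-12,10,9)
river: ρ → (9,8,-13)
river: ρ → (-13,18,4)
river: ρ → (4,22,-3)
river: ρ → (-3,20,11)
river: ρ → (11,2,-12)
river: ρ → (-12,22,1)
river: ρ → (1,22,-12)
river: ρ → (-12,2,11)
river: ρ → (11,20,-3)
river: ρ → (-3,22,4)
river: ρ → (4,18,-13)
river: ρ → (-13,8,9)
ρ-cycle length = 16 (tail of 1 descent step not counted)

16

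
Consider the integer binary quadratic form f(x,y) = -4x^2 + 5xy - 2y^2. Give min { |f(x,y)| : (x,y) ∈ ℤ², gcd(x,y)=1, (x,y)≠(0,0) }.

translate: b→3 (≡-5 mod 8), so (4,-5,2)→(4,3,1)
flip: (4,3,1)→(1,-3,4)
translate: b→1 (≡-3 mod 2), so (1,-3,4)→(1,1,2)
reduced (well bottom): (1,1,2) with a≤c, −a<b≤a
well minimum |f| = |-1| = 1 (negative-definite)

1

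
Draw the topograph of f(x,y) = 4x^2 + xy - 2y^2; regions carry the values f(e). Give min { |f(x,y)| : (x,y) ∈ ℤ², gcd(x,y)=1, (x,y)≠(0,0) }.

descent: ρ → (-2,3,3)  [lands on river]
river: ρ → (3,3,-2)
river: ρ → (-2,5,1)
river: ρ → (1,5,-2)
closes: descent 1, river 4
min |a| on river = 1

1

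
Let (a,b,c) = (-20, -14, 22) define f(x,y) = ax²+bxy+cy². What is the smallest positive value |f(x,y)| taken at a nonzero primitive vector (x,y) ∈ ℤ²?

descent: ρ → (22,14,-20)  [lands on river]
river: ρ → (-20,26,16)
river: ρ → (16,38,-8)
river: ρ → (-8,42,6)
river: ρ → (6,42,-8)
river: ρ → (-8,38,16)
river: ρ → (16,26,-20)
river: ρ → (-20,14,22)
river: ρ → (22,30,-12)
river: ρ → (-12,42,4)
river: ρ → (4,38,-32)
river: ρ → (-32,26,10)
river: ρ → (10,34,-20)
river: ρ → (-20,6,24)
river: ρ → (24,42,-2)
river: ρ → (-2,42,24)
river: ρ → (24,6,-20)
river: ρ → (-20,34,10)
river: ρ → (10,26,-32)
river: ρ → (-32,38,4)
river: ρ → (4,42,-12)
river: ρ → (-12,30,22)
closes: descent 1, river 22
min |a| on river = 2

2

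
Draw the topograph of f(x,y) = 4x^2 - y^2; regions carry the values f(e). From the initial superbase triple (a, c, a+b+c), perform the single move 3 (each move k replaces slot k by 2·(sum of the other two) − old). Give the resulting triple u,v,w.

start (4,-1,3) = (f(1,0),f(0,1),f(1,1))
replace slot 3: 2·(4+(-1)) − 3 = 3 → (4,-1,3)

4,-1,3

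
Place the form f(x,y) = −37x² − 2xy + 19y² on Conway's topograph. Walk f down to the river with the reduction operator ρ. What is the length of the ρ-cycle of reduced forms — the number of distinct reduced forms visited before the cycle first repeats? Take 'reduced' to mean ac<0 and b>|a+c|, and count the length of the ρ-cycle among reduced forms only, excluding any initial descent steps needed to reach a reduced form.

D = 2816, ⌊√D⌋ = 53
descent: ρ → (19,40,-16)  [lands on river]
river: ρ → (-16,24,35)
river: ρ → (35,46,-5)
river: ρ → (-5,44,44)
river: ρ → (44,44,-5)
river: ρ → (-5,46,35)
river: ρ → (35,24,-16)
river: ρ → (-16,40,19)
river: ρ → (19,36,-20)
river: ρ → (-20,44,11)
river: ρ → (11,44,-20)
river: ρ → (-20,36,19)
ρ-cycle length = 12 (tail of 1 descent step not counted)

12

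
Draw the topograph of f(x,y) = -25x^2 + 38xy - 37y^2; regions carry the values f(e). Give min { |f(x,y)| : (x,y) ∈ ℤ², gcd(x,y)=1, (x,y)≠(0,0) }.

translate: b→12 (≡-38 mod 50), so (25,-38,37)→(25,12,24)
flip: (25,12,24)→(24,-12,25)
reduced (well bottom): (24,-12,25) with a≤c, −a<b≤a
well minimum |f| = |-24| = 24 (negative-definite)

24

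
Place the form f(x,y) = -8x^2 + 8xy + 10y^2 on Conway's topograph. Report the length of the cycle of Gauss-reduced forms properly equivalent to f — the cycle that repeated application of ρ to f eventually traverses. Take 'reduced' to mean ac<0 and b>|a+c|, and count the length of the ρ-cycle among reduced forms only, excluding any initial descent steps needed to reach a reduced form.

D = 384, ⌊√D⌋ = 19
river: ρ → (10,12,-6)
river: ρ → (-6,12,10)
river: ρ → (10,8,-8)
river: ρ → (-8,8,10)
ρ-cycle length = 4 (tail of 0 descent steps not counted)

4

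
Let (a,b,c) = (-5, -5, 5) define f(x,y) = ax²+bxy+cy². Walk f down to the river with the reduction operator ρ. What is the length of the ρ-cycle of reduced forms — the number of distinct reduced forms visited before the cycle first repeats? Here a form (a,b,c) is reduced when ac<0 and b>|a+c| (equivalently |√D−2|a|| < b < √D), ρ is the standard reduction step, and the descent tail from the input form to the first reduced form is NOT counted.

D = 125, ⌊√D⌋ = 11
descent: ρ → (5,5,-5)  [lands on river]
river: ρ → (-5,5,5)
ρ-cycle length = 2 (tail of 1 descent step not counted)

2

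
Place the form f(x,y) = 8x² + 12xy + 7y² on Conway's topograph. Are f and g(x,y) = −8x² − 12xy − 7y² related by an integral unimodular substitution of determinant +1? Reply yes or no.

D₁ = -80, D₂ = -80
f: translate: b→-4 (≡12 mod 16), so (8,12,7)→(8,-4,3)
f: flip: (8,-4,3)→(3,4,8)
f: translate: b→-2 (≡4 mod 6), so (3,4,8)→(3,-2,7)
f: reduced (well bottom): (3,-2,7) with a≤c, −a<b≤a
g is negative-definite; reduce −g:
−g: translate: b→-4 (≡12 mod 16), so (8,12,7)→(8,-4,3)
−g: flip: (8,-4,3)→(3,4,8)
−g: translate: b→-2 (≡4 mod 6), so (3,4,8)→(3,-2,7)
−g: reduced (well bottom): (3,-2,7) with a≤c, −a<b≤a
flip sign back: reduced form of g is (-3,2,-7)
reduced forms (3, -2, 7) vs (-3, 2, -7) ⇒ inequivalent

no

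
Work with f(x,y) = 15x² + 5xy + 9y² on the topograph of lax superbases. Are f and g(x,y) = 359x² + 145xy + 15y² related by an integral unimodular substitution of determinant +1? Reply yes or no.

D₁ = -515, D₂ = -515
f: flip: (15,5,9)→(9,-5,15)
f: reduced (well bottom): (9,-5,15) with a≤c, −a<b≤a
g: flip: (359,145,15)→(15,-145,359)
g: translate: b→5 (≡-145 mod 30), so (15,-145,359)→(15,5,9)
g: flip: (15,5,9)→(9,-5,15)
g: reduced (well bottom): (9,-5,15) with a≤c, −a<b≤a
reduced forms (9, -5, 15) vs (9, -5, 15) ⇒ equivalent

yes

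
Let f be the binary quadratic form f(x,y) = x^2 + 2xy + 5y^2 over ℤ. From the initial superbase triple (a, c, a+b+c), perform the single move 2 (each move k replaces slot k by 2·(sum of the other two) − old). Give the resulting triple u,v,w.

start (1,5,8) = (f(1,0),f(0,1),f(1,1))
replace slot 2: 2·(1+8) − 5 = 13 → (1,13,8)

1,13,8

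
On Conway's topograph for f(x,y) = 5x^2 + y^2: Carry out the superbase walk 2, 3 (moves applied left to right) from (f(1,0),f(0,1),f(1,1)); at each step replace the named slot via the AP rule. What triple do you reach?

start (5,1,6) = (f(1,0),f(0,1),f(1,1))
replace slot 2: 2·(5+6) − 1 = 21 → (5,21,6)
replace slot 3: 2·(5+21) − 6 = 46 → (5,21,46)

5,21,46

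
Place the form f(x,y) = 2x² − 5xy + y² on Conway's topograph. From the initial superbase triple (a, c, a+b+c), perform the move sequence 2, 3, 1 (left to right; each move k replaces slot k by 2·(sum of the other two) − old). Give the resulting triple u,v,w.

start (2,1,-2) = (f(1,0),f(0,1),f(1,1))
replace slot 2: 2·(2+(-2)) − 1 = -1 → (2,-1,-2)
replace slot 3: 2·(2+(-1)) − (-2) = 4 → (2,-1,4)
replace slot 1: 2·((-1)+4) − 2 = 4 → (4,-1,4)

4,-1,4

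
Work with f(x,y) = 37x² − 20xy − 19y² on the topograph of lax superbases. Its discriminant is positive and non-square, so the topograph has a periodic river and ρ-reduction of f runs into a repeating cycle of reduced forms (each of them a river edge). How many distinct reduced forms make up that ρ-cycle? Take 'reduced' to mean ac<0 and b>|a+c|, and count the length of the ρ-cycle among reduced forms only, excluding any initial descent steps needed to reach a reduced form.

D = 3212, ⌊√D⌋ = 56
descent: ρ → (-19,20,37)  [lands on river]
river: ρ → (37,54,-2)
river: ρ → (-2,54,37)
river: ρ → (37,20,-19)
river: ρ → (-19,56,1)
river: ρ → (1,56,-19)
ρ-cycle length = 6 (tail of 1 descent step not counted)

6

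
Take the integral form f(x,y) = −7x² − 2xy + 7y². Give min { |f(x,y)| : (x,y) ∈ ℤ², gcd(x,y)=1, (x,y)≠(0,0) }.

descent: ρ → (7,2,-7)  [lands on river]
river: ρ → (-7,12,2)
river: ρ → (2,12,-7)
river: ρ → (-7,2,7)
river: ρ → (7,12,-2)
river: ρ → (-2,12,7)
closes: descent 1, river 6
min |a| on river = 2

2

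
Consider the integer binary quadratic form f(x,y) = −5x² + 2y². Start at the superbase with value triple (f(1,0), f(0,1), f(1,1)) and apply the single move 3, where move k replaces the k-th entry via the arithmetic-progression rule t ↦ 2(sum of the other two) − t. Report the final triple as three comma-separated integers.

start (-5,2,-3) = (f(1,0),f(0,1),f(1,1))
replace slot 3: 2·((-5)+2) − (-3) = -3 → (-5,2,-3)

-5,2,-3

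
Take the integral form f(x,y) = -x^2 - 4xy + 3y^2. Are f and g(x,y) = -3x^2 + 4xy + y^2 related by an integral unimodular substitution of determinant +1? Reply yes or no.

D₁ = 28, D₂ = 28
river cycle of f (length 4): (3, 4, -1), (-1, 4, 3), (3, 2, -2), (-2, 2, 3)
river cycle of g (length 4): (1, 4, -3), (-3, 2, 2), (2, 2, -3), (-3, 4, 1)
cycles differ ⇒ inequivalent

no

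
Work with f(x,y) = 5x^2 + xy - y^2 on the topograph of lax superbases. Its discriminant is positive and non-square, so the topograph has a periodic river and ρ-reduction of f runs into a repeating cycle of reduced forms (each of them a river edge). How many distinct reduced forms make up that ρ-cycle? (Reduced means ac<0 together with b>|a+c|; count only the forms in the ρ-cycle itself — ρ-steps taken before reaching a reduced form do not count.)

D = 21, ⌊√D⌋ = 4
descent: ρ → (-1,3,3)  [lands on river]
river: ρ → (3,3,-1)
ρ-cycle length = 2 (tail of 1 descent step not counted)

2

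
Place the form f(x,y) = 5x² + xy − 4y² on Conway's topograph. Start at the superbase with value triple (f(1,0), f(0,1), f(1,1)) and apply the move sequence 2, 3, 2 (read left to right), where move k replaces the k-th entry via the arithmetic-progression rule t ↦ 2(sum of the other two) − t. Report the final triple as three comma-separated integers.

start (5,-4,2) = (f(1,0),f(0,1),f(1,1))
replace slot 2: 2·(5+2) − (-4) = 18 → (5,18,2)
replace slot 3: 2·(5+18) − 2 = 44 → (5,18,44)
replace slot 2: 2·(5+44) − 18 = 80 → (5,80,44)

5,80,44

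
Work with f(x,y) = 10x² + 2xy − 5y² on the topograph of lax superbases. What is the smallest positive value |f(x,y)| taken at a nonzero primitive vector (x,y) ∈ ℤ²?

descent: ρ → (-5,8,7)  [lands on river]
river: ρ → (7,6,-6)
river: ρ → (-6,6,7)
river: ρ → (7,8,-5)
river: ρ → (-5,12,3)
river: ρ → (3,12,-5)
closes: descent 1, river 6
min |a| on river = 3

3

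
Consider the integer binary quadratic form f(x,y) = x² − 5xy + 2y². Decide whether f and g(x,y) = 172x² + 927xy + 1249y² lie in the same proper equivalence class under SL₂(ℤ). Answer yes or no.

D₁ = 17, D₂ = 17
river cycle of f (length 6): (2, 1, -2), (-2, 3, 1), (1, 3, -2), (-2, 1, 2), (2, 3, -1), (-1, 3, 2)
river cycle of g (length 6): (1, 3, -2), (-2, 1, 2), (2, 3, -1), (-1, 3, 2), (2, 1, -2), (-2, 3, 1)
cycles coincide ⇒ equivalent

yes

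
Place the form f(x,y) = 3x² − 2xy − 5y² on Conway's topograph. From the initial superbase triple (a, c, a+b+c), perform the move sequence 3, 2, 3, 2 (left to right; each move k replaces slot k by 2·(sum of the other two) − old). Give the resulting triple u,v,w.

start (3,-5,-4) = (f(1,0),f(0,1),f(1,1))
replace slot 3: 2·(3+(-5)) − (-4) = 0 → (3,-5,0)
replace slot 2: 2·(3+0) − (-5) = 11 → (3,11,0)
replace slot 3: 2·(3+11) − 0 = 28 → (3,11,28)
replace slot 2: 2·(3+28) − 11 = 51 → (3,51,28)

3,51,28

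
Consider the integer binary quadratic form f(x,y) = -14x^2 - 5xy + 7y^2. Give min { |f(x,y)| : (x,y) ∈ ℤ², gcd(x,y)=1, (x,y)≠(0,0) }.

descent: ρ → (7,19,-2)  [lands on river]
river: ρ → (-2,17,16)
river: ρ → (16,15,-3)
river: ρ → (-3,15,16)
river: ρ → (16,17,-2)
river: ρ → (-2,19,7)
river: ρ → (7,9,-12)
river: ρ → (-12,15,4)
river: ρ → (4,17,-8)
river: ρ → (-8,15,6)
river: ρ → (6,9,-14)
river: ρ → (-14,19,1)
river: ρ → (1,19,-14)
river: ρ → (-14,9,6)
river: ρ → (6,15,-8)
river: ρ → (-8,17,4)
river: ρ → (4,15,-12)
river: ρ → (-12,9,7)
closes: descent 1, river 18
min |a| on river = 1

1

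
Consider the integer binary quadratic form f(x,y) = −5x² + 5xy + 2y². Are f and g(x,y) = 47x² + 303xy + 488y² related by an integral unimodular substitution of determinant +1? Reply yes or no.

D₁ = 65, D₂ = 65
river cycle of f (length 6): (2, 7, -2), (-2, 5, 5), (5, 5, -2), (-2, 7, 2), (2, 5, -5), (-5, 5, 2)
river cycle of g (length 6): (2, 7, -2), (-2, 5, 5), (5, 5, -2), (-2, 7, 2), (2, 5, -5), (-5, 5, 2)
cycles coincide ⇒ equivalent

yes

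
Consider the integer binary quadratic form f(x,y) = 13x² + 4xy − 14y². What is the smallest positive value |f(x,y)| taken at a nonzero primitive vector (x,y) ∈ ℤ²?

river: ρ → (-14,24,3)
river: ρ → (3,24,-14)
river: ρ → (-14,4,13)
river: ρ → (13,22,-5)
river: ρ → (-5,18,21)
river: ρ → (21,24,-2)
river: ρ → (-2,24,21)
river: ρ → (21,18,-5)
river: ρ → (-5,22,13)
river: ρ → (13,4,-14)
closes: descent 0, river 10
min |a| on river = 2

2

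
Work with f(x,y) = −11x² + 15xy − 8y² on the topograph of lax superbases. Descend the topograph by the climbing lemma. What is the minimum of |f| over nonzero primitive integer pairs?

translate: b→7 (≡-15 mod 22), so (11,-15,8)→(11,7,4)
flip: (11,7,4)→(4,-7,11)
translate: b→1 (≡-7 mod 8), so (4,-7,11)→(4,1,8)
reduced (well bottom): (4,1,8) with a≤c, −a<b≤a
well minimum |f| = |-4| = 4 (negative-definite)

4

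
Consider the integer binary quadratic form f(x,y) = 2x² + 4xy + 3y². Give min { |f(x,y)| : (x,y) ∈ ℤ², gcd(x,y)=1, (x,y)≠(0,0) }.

translate: b→0 (≡4 mod 4), so (2,4,3)→(2,0,1)
flip: (2,0,1)→(1,0,2)
reduced (well bottom): (1,0,2) with a≤c, −a<b≤a
well minimum = a = 1

1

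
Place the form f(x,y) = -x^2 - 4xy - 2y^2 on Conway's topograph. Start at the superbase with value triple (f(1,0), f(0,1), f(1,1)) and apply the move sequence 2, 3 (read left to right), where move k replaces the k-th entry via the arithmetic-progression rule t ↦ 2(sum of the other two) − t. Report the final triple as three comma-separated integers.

start (-1,-2,-7) = (f(1,0),f(0,1),f(1,1))
replace slot 2: 2·((-1)+(-7)) − (-2) = -14 → (-1,-14,-7)
replace slot 3: 2·((-1)+(-14)) − (-7) = -23 → (-1,-14,-23)

-1,-14,-23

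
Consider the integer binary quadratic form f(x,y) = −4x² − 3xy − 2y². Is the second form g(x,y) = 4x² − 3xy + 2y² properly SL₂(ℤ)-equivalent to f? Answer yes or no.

D₁ = -23, D₂ = -23
f is negative-definite; reduce −f:
−f: flip: (4,3,2)→(2,-3,4)
−f: translate: b→1 (≡-3 mod 4), so (2,-3,4)→(2,1,3)
−f: reduced (well bottom): (2,1,3) with a≤c, −a<b≤a
flip sign back: reduced form of f is (-2,-1,-3)
g: flip: (4,-3,2)→(2,3,4)
g: translate: b→-1 (≡3 mod 4), so (2,3,4)→(2,-1,3)
g: reduced (well bottom): (2,-1,3) with a≤c, −a<b≤a
reduced forms (-2, -1, -3) vs (2, -1, 3) ⇒ inequivalent

no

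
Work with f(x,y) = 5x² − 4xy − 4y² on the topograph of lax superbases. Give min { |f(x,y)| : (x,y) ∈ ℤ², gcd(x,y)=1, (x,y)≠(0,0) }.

descent: ρ → (-4,4,5)  [lands on river]
river: ρ → (5,6,-3)
river: ρ → (-3,6,5)
river: ρ → (5,4,-4)
closes: descent 1, river 4
min |a| on river = 3

3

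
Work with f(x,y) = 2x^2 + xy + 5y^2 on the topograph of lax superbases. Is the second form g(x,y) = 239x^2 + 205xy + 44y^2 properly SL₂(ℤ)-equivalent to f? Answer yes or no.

D₁ = -39, D₂ = -39
f: reduced (well bottom): (2,1,5) with a≤c, −a<b≤a
g: flip: (239,205,44)→(44,-205,239)
g: translate: b→-29 (≡-205 mod 88), so (44,-205,239)→(44,-29,5)
g: flip: (44,-29,5)→(5,29,44)
g: translate: b→-1 (≡29 mod 10), so (5,29,44)→(5,-1,2)
g: flip: (5,-1,2)→(2,1,5)
g: reduced (well bottom): (2,1,5) with a≤c, −a<b≤a
reduced forms (2, 1, 5) vs (2, 1, 5) ⇒ equivalent

yes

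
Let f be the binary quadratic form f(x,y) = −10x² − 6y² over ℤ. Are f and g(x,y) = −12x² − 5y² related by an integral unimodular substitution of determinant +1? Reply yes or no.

D₁ = -240, D₂ = -240
f is negative-definite; reduce −f:
−f: flip: (10,0,6)→(6,0,10)
−f: reduced (well bottom): (6,0,10) with a≤c, −a<b≤a
flip sign back: reduced form of f is (-6,0,-10)
g is negative-definite; reduce −g:
−g: flip: (12,0,5)→(5,0,12)
−g: reduced (well bottom): (5,0,12) with a≤c, −a<b≤a
flip sign back: reduced form of g is (-5,0,-12)
reduced forms (-6, 0, -10) vs (-5, 0, -12) ⇒ inequivalent

no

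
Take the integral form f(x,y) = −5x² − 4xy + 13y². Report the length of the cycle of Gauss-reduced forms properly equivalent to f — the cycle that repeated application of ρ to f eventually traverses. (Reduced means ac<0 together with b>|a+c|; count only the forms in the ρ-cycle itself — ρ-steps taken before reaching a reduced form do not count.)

D = 276, ⌊√D⌋ = 16
descent: ρ → (13,4,-5)
descent: ρ → (-5,16,1)  [lands on river]
river: ρ → (1,16,-5)
river: ρ → (-5,14,4)
river: ρ → (4,10,-11)
river: ρ → (-11,12,3)
river: ρ → (3,12,-11)
river: ρ → (-11,10,4)
river: ρ → (4,14,-5)
ρ-cycle length = 8 (tail of 2 descent steps not counted)

8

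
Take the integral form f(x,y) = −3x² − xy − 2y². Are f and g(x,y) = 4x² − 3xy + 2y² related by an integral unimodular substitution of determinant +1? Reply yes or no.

D₁ = -23, D₂ = -23
f is negative-definite; reduce −f:
−f: flip: (3,1,2)→(2,-1,3)
−f: reduced (well bottom): (2,-1,3) with a≤c, −a<b≤a
flip sign back: reduced form of f is (-2,1,-3)
g: flip: (4,-3,2)→(2,3,4)
g: translate: b→-1 (≡3 mod 4), so (2,3,4)→(2,-1,3)
g: reduced (well bottom): (2,-1,3) with a≤c, −a<b≤a
reduced forms (-2, 1, -3) vs (2, -1, 3) ⇒ inequivalent

no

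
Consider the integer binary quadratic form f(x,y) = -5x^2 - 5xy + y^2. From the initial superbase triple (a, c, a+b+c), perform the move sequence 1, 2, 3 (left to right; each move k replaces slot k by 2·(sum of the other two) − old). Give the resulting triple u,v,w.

start (-5,1,-9) = (f(1,0),f(0,1),f(1,1))
replace slot 1: 2·(1+(-9)) − (-5) = -11 → (-11,1,-9)
replace slot 2: 2·((-11)+(-9)) − 1 = -41 → (-11,-41,-9)
replace slot 3: 2·((-11)+(-41)) − (-9) = -95 → (-11,-41,-95)

-11,-41,-95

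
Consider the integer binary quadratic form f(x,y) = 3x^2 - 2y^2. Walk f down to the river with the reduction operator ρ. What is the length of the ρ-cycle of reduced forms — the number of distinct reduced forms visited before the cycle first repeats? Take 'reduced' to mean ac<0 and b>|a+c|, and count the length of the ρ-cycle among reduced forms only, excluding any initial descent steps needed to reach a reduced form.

D = 24, ⌊√D⌋ = 4
descent: ρ → (-2,4,1)  [lands on river]
river: ρ → (1,4,-2)
ρ-cycle length = 2 (tail of 1 descent step not counted)

2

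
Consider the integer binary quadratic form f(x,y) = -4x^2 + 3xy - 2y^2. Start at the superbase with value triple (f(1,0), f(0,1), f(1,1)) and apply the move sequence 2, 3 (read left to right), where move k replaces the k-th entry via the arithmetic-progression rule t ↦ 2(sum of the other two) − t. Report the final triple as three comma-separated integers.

start (-4,-2,-3) = (f(1,0),f(0,1),f(1,1))
replace slot 2: 2·((-4)+(-3)) − (-2) = -12 → (-4,-12,-3)
replace slot 3: 2·((-4)+(-12)) − (-3) = -29 → (-4,-12,-29)

-4,-12,-29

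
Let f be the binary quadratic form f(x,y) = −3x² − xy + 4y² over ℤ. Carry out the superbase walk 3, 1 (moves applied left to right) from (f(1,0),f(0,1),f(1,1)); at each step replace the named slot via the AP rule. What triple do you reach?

start (-3,4,0) = (f(1,0),f(0,1),f(1,1))
replace slot 3: 2·((-3)+4) − 0 = 2 → (-3,4,2)
replace slot 1: 2·(4+2) − (-3) = 15 → (15,4,2)

15,4,2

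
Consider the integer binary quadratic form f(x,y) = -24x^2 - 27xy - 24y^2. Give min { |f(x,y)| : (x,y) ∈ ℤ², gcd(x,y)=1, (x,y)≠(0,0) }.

translate: b→-21 (≡27 mod 48), so (24,27,24)→(24,-21,21)
flip: (24,-21,21)→(21,21,24)
reduced (well bottom): (21,21,24) with a≤c, −a<b≤a
well minimum |f| = |-21| = 21 (negative-definite)

21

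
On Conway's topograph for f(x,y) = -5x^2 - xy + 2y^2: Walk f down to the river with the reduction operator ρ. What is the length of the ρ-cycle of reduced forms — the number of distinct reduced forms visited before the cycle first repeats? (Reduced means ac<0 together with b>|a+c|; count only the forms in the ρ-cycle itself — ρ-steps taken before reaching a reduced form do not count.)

D = 41, ⌊√D⌋ = 6
descent: ρ → (2,5,-2)  [lands on river]
river: ρ → (-2,3,4)
river: ρ → (4,5,-1)
river: ρ → (-1,5,4)
river: ρ → (4,3,-2)
river: ρ → (-2,5,2)
river: ρ → (2,3,-4)
river: ρ → (-4,5,1)
river: ρ → (1,5,-4)
river: ρ → (-4,3,2)
ρ-cycle length = 10 (tail of 1 descent step not counted)

10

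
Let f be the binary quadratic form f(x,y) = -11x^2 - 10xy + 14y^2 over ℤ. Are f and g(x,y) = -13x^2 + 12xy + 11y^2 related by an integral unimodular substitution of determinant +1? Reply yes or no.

D₁ = 716, D₂ = 716
river cycle of f (length 14): (14, 10, -11), (-11, 12, 13), (13, 14, -10), (-10, 26, 1), (1, 26, -10), (-10, 14, 13), (13, 12, -11), (-11, 10, 14), (14, 18, -7), (-7, 24, 5), … (4 more)
river cycle of g (length 14): (11, 10, -14), (-14, 18, 7), (7, 24, -5), (-5, 26, 2), (2, 26, -5), (-5, 24, 7), (7, 18, -14), (-14, 10, 11), (11, 12, -13), (-13, 14, 10), … (4 more)
cycles differ ⇒ inequivalent

no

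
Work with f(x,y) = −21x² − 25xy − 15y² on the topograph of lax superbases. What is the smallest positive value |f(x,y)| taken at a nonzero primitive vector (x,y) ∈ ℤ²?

translate: b→-17 (≡25 mod 42), so (21,25,15)→(21,-17,11)
flip: (21,-17,11)→(11,17,21)
translate: b→-5 (≡17 mod 22), so (11,17,21)→(11,-5,15)
reduced (well bottom): (11,-5,15) with a≤c, −a<b≤a
well minimum |f| = |-11| = 11 (negative-definite)

11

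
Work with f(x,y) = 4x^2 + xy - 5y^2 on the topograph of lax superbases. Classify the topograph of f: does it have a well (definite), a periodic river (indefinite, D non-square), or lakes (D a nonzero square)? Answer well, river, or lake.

D = b²−4ac = 1² − 4·4·(-5) = 81
D = 9² is a perfect square ⇒ form factors over ℤ ⇒ lakes

lake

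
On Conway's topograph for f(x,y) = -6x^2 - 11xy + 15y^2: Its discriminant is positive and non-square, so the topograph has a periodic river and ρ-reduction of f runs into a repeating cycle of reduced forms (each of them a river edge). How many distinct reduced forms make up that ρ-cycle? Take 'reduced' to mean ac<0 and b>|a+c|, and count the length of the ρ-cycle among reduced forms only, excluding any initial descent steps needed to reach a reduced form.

D = 481, ⌊√D⌋ = 21
descent: ρ → (15,11,-6)  [lands on river]
river: ρ → (-6,13,13)
river: ρ → (13,13,-6)
river: ρ → (-6,11,15)
river: ρ → (15,19,-2)
river: ρ → (-2,21,5)
river: ρ → (5,19,-6)
river: ρ → (-6,17,8)
river: ρ → (8,15,-8)
river: ρ → (-8,17,6)
river: ρ → (6,19,-5)
river: ρ → (-5,21,2)
river: ρ → (2,19,-15)
river: ρ → (-15,11,6)
river: ρ → (6,13,-13)
river: ρ → (-13,13,6)
river: ρ → (6,11,-15)
river: ρ → (-15,19,2)
river: ρ → (2,21,-5)
river: ρ → (-5,19,6)
river: ρ → (6,17,-8)
river: ρ → (-8,15,8)
river: ρ → (8,17,-6)
river: ρ → (-6,19,5)
river: ρ → (5,21,-2)
river: ρ → (-2,19,15)
ρ-cycle length = 26 (tail of 1 descent step not counted)

26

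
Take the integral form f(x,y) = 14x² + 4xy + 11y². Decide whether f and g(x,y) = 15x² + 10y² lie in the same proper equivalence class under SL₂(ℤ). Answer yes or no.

D₁ = -600, D₂ = -600
f: flip: (14,4,11)→(11,-4,14)
f: reduced (well bottom): (11,-4,14) with a≤c, −a<b≤a
g: flip: (15,0,10)→(10,0,15)
g: reduced (well bottom): (10,0,15) with a≤c, −a<b≤a
reduced forms (11, -4, 14) vs (10, 0, 15) ⇒ inequivalent

no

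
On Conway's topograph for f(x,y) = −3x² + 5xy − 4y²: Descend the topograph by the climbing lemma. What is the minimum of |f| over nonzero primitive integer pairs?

translate: b→1 (≡-5 mod 6), so (3,-5,4)→(3,1,2)
flip: (3,1,2)→(2,-1,3)
reduced (well bottom): (2,-1,3) with a≤c, −a<b≤a
well minimum |f| = |-2| = 2 (negative-definite)

2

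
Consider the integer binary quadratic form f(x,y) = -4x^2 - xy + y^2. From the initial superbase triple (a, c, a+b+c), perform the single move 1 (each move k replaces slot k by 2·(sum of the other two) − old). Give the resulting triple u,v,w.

start (-4,1,-4) = (f(1,0),f(0,1),f(1,1))
replace slot 1: 2·(1+(-4)) − (-4) = -2 → (-2,1,-4)

-2,1,-4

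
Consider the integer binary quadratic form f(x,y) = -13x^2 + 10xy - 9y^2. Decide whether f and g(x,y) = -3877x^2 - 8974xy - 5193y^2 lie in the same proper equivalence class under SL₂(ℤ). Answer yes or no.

D₁ = -368, D₂ = -368
f is negative-definite; reduce −f:
−f: flip: (13,-10,9)→(9,10,13)
−f: translate: b→-8 (≡10 mod 18), so (9,10,13)→(9,-8,12)
−f: reduced (well bottom): (9,-8,12) with a≤c, −a<b≤a
flip sign back: reduced form of f is (-9,8,-12)
g is negative-definite; reduce −g:
−g: translate: b→1220 (≡8974 mod 7754), so (3877,8974,5193)→(3877,1220,96)
−g: flip: (3877,1220,96)→(96,-1220,3877)
−g: translate: b→-68 (≡-1220 mod 192), so (96,-1220,3877)→(96,-68,13)
−g: flip: (96,-68,13)→(13,68,96)
−g: translate: b→-10 (≡68 mod 26), so (13,68,96)→(13,-10,9)
−g: flip: (13,-10,9)→(9,10,13)
−g: translate: b→-8 (≡10 mod 18), so (9,10,13)→(9,-8,12)
−g: reduced (well bottom): (9,-8,12) with a≤c, −a<b≤a
flip sign back: reduced form of g is (-9,8,-12)
reduced forms (-9, 8, -12) vs (-9, 8, -12) ⇒ equivalent

yes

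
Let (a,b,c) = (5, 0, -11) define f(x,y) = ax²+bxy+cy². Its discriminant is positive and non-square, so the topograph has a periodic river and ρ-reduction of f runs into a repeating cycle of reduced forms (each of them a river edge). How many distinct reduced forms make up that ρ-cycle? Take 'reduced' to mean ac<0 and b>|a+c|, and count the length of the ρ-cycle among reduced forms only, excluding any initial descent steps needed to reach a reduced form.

D = 220, ⌊√D⌋ = 14
descent: ρ → (-11,0,5)
descent: ρ → (5,10,-6)  [lands on river]
river: ρ → (-6,14,1)
river: ρ → (1,14,-6)
river: ρ → (-6,10,5)
ρ-cycle length = 4 (tail of 2 descent steps not counted)

4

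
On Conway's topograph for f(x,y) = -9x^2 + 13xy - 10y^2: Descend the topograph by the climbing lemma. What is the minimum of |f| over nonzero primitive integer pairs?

translate: b→5 (≡-13 mod 18), so (9,-13,10)→(9,5,6)
flip: (9,5,6)→(6,-5,9)
reduced (well bottom): (6,-5,9) with a≤c, −a<b≤a
well minimum |f| = |-6| = 6 (negative-definite)

6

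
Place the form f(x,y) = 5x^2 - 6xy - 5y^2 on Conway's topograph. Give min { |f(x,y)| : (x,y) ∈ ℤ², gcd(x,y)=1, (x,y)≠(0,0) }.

descent: ρ → (-5,6,5)  [lands on river]
river: ρ → (5,4,-6)
river: ρ → (-6,8,3)
river: ρ → (3,10,-3)
river: ρ → (-3,8,6)
river: ρ → (6,4,-5)
closes: descent 1, river 6
min |a| on river = 3

3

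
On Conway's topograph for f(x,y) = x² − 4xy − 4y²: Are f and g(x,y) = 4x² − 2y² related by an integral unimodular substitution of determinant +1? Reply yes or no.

D₁ = 32, D₂ = 32
river cycle of f (length 2): (-4, 4, 1), (1, 4, -4)
river cycle of g (length 2): (-2, 4, 2), (2, 4, -2)
cycles differ ⇒ inequivalent

no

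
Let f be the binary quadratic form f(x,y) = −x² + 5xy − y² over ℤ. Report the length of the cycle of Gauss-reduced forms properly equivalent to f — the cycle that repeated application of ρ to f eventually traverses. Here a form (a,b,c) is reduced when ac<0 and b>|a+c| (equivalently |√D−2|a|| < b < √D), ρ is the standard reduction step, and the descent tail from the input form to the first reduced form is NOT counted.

D = 21, ⌊√D⌋ = 4
descent: ρ → (-1,3,3)  [lands on river]
river: ρ → (3,3,-1)
ρ-cycle length = 2 (tail of 1 descent step not counted)

2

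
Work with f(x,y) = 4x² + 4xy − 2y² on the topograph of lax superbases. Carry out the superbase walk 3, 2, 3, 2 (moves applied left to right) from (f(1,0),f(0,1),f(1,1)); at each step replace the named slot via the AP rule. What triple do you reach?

start (4,-2,6) = (f(1,0),f(0,1),f(1,1))
replace slot 3: 2·(4+(-2)) − 6 = -2 → (4,-2,-2)
replace slot 2: 2·(4+(-2)) − (-2) = 6 → (4,6,-2)
replace slot 3: 2·(4+6) − (-2) = 22 → (4,6,22)
replace slot 2: 2·(4+22) − 6 = 46 → (4,46,22)

4,46,22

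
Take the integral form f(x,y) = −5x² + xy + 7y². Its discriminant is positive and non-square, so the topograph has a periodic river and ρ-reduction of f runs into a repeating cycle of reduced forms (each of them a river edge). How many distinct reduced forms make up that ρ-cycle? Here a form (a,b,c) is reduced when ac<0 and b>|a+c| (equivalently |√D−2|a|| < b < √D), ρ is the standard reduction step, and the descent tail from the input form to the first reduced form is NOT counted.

D = 141, ⌊√D⌋ = 11
descent: ρ → (7,-1,-5)
descent: ρ → (-5,11,1)  [lands on river]
river: ρ → (1,11,-5)
river: ρ → (-5,9,3)
river: ρ → (3,9,-5)
ρ-cycle length = 4 (tail of 2 descent steps not counted)

4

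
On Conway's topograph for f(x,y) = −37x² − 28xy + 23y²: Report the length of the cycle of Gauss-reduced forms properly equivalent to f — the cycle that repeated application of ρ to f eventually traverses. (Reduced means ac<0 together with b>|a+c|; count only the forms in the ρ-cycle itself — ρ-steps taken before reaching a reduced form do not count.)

D = 4188, ⌊√D⌋ = 64
descent: ρ → (23,28,-37)  [lands on river]
river: ρ → (-37,46,14)
river: ρ → (14,38,-49)
river: ρ → (-49,60,3)
river: ρ → (3,60,-49)
river: ρ → (-49,38,14)
river: ρ → (14,46,-37)
river: ρ → (-37,28,23)
river: ρ → (23,64,-1)
river: ρ → (-1,64,23)
ρ-cycle length = 10 (tail of 1 descent step not counted)

10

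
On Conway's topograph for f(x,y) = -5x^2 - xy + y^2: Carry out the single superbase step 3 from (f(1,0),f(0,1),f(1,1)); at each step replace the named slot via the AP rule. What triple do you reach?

start (-5,1,-5) = (f(1,0),f(0,1),f(1,1))
replace slot 3: 2·((-5)+1) − (-5) = -3 → (-5,1,-3)

-5,1,-3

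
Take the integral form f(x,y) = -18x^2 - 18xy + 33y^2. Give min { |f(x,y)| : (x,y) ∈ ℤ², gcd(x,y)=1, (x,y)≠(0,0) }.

descent: ρ → (33,18,-18)  [lands on river]
river: ρ → (-18,18,33)
river: ρ → (33,48,-3)
river: ρ → (-3,48,33)
closes: descent 1, river 4
min |a| on river = 3

3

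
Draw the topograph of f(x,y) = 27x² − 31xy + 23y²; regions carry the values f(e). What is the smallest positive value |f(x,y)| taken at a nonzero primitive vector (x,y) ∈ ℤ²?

translate: b→23 (≡-31 mod 54), so (27,-31,23)→(27,23,19)
flip: (27,23,19)→(19,-23,27)
translate: b→15 (≡-23 mod 38), so (19,-23,27)→(19,15,23)
reduced (well bottom): (19,15,23) with a≤c, −a<b≤a
well minimum = a = 19

19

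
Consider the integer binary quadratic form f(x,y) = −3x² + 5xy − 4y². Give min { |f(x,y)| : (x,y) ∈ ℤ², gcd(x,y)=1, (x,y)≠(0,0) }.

translate: b→1 (≡-5 mod 6), so (3,-5,4)→(3,1,2)
flip: (3,1,2)→(2,-1,3)
reduced (well bottom): (2,-1,3) with a≤c, −a<b≤a
well minimum |f| = |-2| = 2 (negative-definite)

2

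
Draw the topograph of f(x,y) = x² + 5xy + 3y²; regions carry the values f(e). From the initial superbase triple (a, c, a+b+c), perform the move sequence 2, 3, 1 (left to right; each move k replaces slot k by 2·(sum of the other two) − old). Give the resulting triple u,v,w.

start (1,3,9) = (f(1,0),f(0,1),f(1,1))
replace slot 2: 2·(1+9) − 3 = 17 → (1,17,9)
replace slot 3: 2·(1+17) − 9 = 27 → (1,17,27)
replace slot 1: 2·(17+27) − 1 = 87 → (87,17,27)

87,17,27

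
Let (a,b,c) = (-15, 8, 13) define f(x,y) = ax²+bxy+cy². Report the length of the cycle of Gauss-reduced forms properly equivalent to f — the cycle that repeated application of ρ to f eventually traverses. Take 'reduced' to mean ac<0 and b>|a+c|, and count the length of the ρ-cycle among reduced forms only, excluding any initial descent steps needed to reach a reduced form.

D = 844, ⌊√D⌋ = 29
river: ρ → (13,18,-10)
river: ρ → (-10,22,9)
river: ρ → (9,14,-18)
river: ρ → (-18,22,5)
river: ρ → (5,28,-3)
river: ρ → (-3,26,14)
river: ρ → (14,2,-15)
river: ρ → (-15,28,1)
river: ρ → (1,28,-15)
river: ρ → (-15,2,14)
river: ρ → (14,26,-3)
river: ρ → (-3,28,5)
river: ρ → (5,22,-18)
river: ρ → (-18,14,9)
river: ρ → (9,22,-10)
river: ρ → (-10,18,13)
river: ρ → (13,8,-15)
river: ρ → (-15,22,6)
river: ρ → (6,26,-7)
river: ρ → (-7,16,21)
river: ρ → (21,26,-2)
river: ρ → (-2,26,21)
river: ρ → (21,16,-7)
river: ρ → (-7,26,6)
river: ρ → (6,22,-15)
river: ρ → (-15,8,13)
ρ-cycle length = 26 (tail of 0 descent steps not counted)

26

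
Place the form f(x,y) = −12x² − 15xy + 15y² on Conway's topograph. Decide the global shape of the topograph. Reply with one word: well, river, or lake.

D = b²−4ac = (-15)² − 4·(-12)·15 = 945
D > 0 non-square ⇒ indefinite ⇒ periodic river

river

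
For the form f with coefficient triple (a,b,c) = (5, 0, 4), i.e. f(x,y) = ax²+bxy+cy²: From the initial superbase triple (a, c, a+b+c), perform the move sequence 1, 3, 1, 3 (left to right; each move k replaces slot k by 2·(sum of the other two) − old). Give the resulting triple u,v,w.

start (5,4,9) = (f(1,0),f(0,1),f(1,1))
replace slot 1: 2·(4+9) − 5 = 21 → (21,4,9)
replace slot 3: 2·(21+4) − 9 = 41 → (21,4,41)
replace slot 1: 2·(4+41) − 21 = 69 → (69,4,41)
replace slot 3: 2·(69+4) − 41 = 105 → (69,4,105)

69,4,105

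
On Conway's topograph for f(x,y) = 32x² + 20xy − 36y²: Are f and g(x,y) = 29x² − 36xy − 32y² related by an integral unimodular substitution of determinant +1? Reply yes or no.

D₁ = 5008, D₂ = 5008
river cycle of f (length 38): (-36, 52, 16), (16, 44, -48), (-48, 52, 12), (12, 68, -8), (-8, 60, 44), (44, 28, -24), (-24, 68, 4), (4, 68, -24), (-24, 28, 44), (44, 60, -8), … (28 more)
river cycle of g (length 34): (-32, 36, 29), (29, 22, -39), (-39, 56, 12), (12, 64, -19), (-19, 50, 33), (33, 16, -36), (-36, 56, 13), (13, 48, -52), (-52, 56, 9), (9, 70, -3), … (24 more)
cycles differ ⇒ inequivalent

no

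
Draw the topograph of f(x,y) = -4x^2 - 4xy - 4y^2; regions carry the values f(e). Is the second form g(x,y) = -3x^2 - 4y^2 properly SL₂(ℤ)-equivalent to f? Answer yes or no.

D₁ = -48, D₂ = -48
f is negative-definite; reduce −f:
−f: reduced (well bottom): (4,4,4) with a≤c, −a<b≤a
flip sign back: reduced form of f is (-4,-4,-4)
g is negative-definite; reduce −g:
−g: reduced (well bottom): (3,0,4) with a≤c, −a<b≤a
flip sign back: reduced form of g is (-3,0,-4)
reduced forms (-4, -4, -4) vs (-3, 0, -4) ⇒ inequivalent

no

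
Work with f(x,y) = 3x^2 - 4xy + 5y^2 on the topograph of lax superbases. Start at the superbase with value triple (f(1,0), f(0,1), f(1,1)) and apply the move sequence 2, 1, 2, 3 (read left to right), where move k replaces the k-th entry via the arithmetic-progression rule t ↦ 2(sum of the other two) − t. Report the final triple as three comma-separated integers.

start (3,5,4) = (f(1,0),f(0,1),f(1,1))
replace slot 2: 2·(3+4) − 5 = 9 → (3,9,4)
replace slot 1: 2·(9+4) − 3 = 23 → (23,9,4)
replace slot 2: 2·(23+4) − 9 = 45 → (23,45,4)
replace slot 3: 2·(23+45) − 4 = 132 → (23,45,132)

23,45,132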